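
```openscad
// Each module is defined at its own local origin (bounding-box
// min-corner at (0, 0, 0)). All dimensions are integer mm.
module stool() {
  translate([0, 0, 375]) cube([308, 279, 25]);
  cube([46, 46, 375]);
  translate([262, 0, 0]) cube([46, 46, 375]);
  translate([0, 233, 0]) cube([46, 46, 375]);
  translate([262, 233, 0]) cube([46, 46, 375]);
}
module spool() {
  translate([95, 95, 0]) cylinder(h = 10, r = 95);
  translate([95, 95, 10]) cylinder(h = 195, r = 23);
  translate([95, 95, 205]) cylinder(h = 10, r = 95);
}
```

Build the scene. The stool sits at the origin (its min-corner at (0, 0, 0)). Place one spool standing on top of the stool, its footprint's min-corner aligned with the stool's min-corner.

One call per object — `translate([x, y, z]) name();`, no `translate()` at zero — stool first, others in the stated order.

stool();
translate([0, 0, 400]) spool();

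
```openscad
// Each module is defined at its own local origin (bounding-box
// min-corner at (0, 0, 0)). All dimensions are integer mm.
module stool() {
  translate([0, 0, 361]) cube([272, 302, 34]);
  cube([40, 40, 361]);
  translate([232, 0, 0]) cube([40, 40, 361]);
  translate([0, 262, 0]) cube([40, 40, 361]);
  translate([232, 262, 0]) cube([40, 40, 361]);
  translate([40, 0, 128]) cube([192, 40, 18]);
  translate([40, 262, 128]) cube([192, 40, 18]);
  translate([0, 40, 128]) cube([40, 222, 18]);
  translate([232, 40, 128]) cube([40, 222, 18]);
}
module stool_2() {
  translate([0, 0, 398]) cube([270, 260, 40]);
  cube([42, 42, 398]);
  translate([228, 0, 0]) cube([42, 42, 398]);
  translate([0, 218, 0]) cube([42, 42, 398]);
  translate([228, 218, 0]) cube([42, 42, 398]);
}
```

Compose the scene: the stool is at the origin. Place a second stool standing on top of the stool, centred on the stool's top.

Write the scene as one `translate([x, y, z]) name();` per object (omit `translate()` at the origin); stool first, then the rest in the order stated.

stool();
translate([1, 21, 395]) stool_2();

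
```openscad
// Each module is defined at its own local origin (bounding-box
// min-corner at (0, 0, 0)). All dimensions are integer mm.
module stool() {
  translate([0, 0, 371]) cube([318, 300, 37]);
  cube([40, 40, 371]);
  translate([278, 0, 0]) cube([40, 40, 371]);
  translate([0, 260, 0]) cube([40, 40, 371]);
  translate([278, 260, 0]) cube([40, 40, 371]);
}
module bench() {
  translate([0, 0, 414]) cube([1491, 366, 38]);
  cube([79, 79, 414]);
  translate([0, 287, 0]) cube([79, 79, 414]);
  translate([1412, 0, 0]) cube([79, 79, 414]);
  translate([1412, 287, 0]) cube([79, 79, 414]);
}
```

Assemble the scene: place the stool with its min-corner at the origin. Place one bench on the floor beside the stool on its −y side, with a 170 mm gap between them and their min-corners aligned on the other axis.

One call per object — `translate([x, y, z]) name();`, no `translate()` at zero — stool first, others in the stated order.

stool();
translate([0, -536, 0]) bench();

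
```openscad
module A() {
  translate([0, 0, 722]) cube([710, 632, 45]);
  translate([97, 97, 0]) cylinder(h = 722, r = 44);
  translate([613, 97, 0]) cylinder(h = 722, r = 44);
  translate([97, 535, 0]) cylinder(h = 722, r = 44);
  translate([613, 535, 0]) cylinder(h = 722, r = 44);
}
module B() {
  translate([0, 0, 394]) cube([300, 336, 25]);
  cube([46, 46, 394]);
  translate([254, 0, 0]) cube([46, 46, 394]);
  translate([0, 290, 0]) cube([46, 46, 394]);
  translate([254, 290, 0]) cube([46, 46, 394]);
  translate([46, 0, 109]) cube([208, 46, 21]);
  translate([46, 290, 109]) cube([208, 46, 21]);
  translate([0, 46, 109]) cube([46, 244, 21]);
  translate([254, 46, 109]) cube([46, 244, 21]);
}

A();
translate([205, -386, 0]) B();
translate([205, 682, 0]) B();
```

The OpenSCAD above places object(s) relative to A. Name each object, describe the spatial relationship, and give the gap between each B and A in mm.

A is a table. B is a stool. Two stools sit around the table at the −y, +y sides. The gap between each stool and the table is 50 mm.

Each stool's nearest face is 50 mm from the table's bounding box.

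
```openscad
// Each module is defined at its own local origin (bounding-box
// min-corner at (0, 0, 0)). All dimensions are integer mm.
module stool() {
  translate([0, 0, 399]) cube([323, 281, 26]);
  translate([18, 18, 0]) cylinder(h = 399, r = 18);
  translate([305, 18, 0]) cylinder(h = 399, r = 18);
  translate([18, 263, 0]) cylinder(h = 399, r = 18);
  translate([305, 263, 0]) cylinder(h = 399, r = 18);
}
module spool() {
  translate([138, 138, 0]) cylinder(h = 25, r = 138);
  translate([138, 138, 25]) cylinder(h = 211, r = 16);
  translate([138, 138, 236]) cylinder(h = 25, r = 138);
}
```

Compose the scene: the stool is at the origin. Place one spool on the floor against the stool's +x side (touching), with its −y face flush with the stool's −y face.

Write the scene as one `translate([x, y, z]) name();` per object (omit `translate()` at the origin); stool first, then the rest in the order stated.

stool();
translate([323, 0, 0]) spool();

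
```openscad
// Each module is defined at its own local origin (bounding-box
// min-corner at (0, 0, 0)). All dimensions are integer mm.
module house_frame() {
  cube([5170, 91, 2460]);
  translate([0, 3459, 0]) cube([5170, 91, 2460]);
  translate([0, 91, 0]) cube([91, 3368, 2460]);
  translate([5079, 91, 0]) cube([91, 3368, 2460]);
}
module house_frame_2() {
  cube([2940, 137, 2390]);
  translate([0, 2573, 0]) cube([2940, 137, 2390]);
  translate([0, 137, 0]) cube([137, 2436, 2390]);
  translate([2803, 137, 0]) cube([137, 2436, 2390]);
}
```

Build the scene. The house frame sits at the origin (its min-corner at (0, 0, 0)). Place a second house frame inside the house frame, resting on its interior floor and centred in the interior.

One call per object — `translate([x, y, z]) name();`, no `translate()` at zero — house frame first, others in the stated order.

house_frame();
translate([1115, 420, 0]) house_frame_2();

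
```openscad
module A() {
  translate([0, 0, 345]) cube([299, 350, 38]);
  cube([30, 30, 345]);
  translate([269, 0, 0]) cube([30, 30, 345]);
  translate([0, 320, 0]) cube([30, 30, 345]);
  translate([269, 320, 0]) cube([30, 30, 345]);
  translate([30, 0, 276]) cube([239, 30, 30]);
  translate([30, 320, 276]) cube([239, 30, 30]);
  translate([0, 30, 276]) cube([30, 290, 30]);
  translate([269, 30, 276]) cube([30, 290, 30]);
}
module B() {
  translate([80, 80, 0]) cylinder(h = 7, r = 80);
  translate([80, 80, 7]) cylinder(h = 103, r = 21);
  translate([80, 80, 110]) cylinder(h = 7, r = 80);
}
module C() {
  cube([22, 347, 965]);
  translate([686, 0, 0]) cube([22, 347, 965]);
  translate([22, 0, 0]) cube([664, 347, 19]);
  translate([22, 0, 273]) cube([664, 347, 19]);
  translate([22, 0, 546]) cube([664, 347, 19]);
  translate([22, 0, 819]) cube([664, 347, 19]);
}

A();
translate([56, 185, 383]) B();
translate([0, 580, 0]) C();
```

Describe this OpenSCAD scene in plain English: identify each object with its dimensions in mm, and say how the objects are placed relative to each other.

A is a four-legged stool. The seat is 299×350 mm, 38 mm thick, top at z = 383 mm. It stands on four square legs, each 30×30 mm in cross-section, from z = 0 to the seat underside, each flush with a corner of the seat. Four stretchers, 30 mm wide and 30 mm tall, connect adjacent legs with their undersides at z = 276 mm, each running between the inner faces of the legs it joins and aligned with the legs' outer faces on the other axis.

B is a spool: two coaxial disc flanges of radius 80 mm and thickness 7 mm, joined by a core cylinder of radius 21 mm and height 103 mm. The lower flange rests on z = 0 and the three cylinders share a vertical axis.

C is an open bookshelf. Two side panels, each 22 mm thick, 347 mm deep and 965 mm tall, stand 708 mm apart (outside-to-outside). Between them sit 4 shelves, each 19 mm thick and 347 mm deep, spanning the full gap between the sides. The bottom shelf rests on the floor (its underside at z = 0) and the clear gap between one shelf's top and the next shelf's underside is 254 mm.

The spool is on top of the stool. The bookshelf is on the floor beside the stool on its +y side.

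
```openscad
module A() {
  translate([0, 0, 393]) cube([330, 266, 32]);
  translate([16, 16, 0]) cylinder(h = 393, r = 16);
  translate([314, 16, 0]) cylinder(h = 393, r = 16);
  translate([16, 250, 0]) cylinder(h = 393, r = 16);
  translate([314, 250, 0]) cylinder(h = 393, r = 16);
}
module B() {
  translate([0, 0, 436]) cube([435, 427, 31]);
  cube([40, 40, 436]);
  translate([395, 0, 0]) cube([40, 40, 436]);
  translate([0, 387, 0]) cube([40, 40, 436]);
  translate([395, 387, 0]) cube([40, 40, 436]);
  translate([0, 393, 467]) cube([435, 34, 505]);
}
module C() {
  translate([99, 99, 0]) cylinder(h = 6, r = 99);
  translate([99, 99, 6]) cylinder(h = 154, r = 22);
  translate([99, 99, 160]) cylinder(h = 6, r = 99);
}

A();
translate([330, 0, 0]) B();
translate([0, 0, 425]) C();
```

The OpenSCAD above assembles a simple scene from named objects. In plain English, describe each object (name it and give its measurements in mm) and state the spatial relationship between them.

A is a four-legged stool. The seat is a 330×266×32 mm slab whose top surface is at z = 425 mm; four round legs, each 32 mm in diameter, run from the floor (z = 0) to the underside of the seat, each leg's axis is inset half a diameter from the nearest pair of seat edges (so the leg's bounding box is flush with the corner).

B is a chair: 435×427 mm seat, 31 mm thick, top at z = 467 mm, on four 40 mm square corner legs flush with the seat edges. A 34 mm thick backrest slab spans the full seat width, extending 505 mm above the seat top, its back face flush with the seat's +y edge.

C is a spool: two coaxial disc flanges of radius 99 mm and thickness 6 mm, joined by a core cylinder of radius 22 mm and height 154 mm. The lower flange rests on z = 0 and the three cylinders share a vertical axis.

The chair is against the stool's +x side, with their −y faces flush. The spool is on top of the stool.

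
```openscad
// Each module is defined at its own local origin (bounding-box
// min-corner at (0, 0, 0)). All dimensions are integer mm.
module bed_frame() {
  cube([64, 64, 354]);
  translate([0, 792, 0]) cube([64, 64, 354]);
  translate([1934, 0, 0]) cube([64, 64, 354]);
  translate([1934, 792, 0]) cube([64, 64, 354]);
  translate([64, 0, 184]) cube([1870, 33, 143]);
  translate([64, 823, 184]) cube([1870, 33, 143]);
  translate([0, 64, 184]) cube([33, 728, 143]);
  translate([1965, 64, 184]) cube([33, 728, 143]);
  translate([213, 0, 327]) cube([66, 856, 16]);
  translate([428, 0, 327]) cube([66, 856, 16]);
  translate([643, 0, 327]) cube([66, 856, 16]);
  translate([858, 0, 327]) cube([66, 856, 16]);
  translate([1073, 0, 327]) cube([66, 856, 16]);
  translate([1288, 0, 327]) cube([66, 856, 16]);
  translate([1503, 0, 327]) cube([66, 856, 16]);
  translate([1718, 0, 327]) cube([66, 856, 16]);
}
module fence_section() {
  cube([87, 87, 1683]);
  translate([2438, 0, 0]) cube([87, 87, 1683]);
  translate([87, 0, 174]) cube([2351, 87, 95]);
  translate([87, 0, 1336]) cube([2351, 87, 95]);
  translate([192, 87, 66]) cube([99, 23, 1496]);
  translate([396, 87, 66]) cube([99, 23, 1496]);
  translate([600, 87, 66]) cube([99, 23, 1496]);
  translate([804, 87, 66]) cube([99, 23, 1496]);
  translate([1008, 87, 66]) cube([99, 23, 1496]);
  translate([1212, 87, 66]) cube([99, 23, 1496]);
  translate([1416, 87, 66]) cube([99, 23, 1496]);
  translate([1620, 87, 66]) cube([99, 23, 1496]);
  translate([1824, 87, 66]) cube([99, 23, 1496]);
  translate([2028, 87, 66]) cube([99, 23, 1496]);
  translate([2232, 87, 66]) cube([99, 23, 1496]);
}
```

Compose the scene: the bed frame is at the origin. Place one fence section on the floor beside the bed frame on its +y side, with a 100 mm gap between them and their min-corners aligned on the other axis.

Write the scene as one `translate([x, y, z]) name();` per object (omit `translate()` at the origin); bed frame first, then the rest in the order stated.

bed_frame();
translate([0, 956, 0]) fence_section();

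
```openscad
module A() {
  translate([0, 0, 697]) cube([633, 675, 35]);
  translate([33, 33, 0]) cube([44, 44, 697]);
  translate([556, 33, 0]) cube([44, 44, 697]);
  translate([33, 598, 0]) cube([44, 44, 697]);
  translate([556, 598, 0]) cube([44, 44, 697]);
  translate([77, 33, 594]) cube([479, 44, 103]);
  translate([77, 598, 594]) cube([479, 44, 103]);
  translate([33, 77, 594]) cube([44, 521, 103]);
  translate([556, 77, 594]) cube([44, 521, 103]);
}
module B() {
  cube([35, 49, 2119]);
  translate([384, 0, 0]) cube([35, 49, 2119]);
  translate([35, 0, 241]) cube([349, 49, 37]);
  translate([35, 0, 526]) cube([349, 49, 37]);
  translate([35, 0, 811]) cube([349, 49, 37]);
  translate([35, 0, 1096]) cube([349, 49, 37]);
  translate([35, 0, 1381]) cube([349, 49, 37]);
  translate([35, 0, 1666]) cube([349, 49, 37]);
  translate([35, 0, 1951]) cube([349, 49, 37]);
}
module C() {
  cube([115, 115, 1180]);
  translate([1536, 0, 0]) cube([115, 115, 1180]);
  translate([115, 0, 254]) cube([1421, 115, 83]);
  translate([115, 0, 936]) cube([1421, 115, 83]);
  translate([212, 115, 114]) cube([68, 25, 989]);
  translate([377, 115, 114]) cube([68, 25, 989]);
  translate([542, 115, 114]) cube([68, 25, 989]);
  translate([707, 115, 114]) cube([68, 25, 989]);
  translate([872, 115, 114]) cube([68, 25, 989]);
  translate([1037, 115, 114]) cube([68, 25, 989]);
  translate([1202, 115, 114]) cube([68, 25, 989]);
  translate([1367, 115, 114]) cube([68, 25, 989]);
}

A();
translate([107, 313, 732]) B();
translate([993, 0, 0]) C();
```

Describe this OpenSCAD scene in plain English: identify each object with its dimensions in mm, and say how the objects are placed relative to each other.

A is a table: top 633 mm (x) × 675 mm (y), 35 mm thick, upper face at z = 732 mm, on four 44×44 mm square legs, each inset 33 mm from the nearest pair of top edges, running from z = 0 to the bottom of the top. Four apron rails, 44 mm thick and 103 mm tall, run between adjacent legs with their top edges flush with the underside of the top and their outer faces flush with the legs' outer faces.

B is a wooden ladder with two side rails of 35×49 mm section and 2119 mm height, set 419 mm apart overall. Between them run 7 rectangular rungs (49 mm deep, 37 mm thick), front faces flush with the rails' −y face. The bottom of the first rung is 241 mm above the floor and each subsequent rung is 285 mm higher than the one below.

C is a fence section. Two 115×115 mm posts, 1180 mm tall, stand on the floor with a clear span of 1421 mm between their inner faces. Two horizontal rails of 115×83 mm section span the gap between the posts with their undersides at z = 254 mm and z = 936 mm, flush with the posts' −y face. 8 pickets, each 68 mm wide, 25 mm thick and 989 mm tall, are fixed to the +y face of the rails with their bottoms at z = 114 mm, evenly spaced across the span with equal gaps (rounded down to the nearest mm) at the −x end and between each pair — any rounding remainder accumulates at the +x end.

The ladder is on top of the table, centred. The fence section is on the floor beside the table on its +x side.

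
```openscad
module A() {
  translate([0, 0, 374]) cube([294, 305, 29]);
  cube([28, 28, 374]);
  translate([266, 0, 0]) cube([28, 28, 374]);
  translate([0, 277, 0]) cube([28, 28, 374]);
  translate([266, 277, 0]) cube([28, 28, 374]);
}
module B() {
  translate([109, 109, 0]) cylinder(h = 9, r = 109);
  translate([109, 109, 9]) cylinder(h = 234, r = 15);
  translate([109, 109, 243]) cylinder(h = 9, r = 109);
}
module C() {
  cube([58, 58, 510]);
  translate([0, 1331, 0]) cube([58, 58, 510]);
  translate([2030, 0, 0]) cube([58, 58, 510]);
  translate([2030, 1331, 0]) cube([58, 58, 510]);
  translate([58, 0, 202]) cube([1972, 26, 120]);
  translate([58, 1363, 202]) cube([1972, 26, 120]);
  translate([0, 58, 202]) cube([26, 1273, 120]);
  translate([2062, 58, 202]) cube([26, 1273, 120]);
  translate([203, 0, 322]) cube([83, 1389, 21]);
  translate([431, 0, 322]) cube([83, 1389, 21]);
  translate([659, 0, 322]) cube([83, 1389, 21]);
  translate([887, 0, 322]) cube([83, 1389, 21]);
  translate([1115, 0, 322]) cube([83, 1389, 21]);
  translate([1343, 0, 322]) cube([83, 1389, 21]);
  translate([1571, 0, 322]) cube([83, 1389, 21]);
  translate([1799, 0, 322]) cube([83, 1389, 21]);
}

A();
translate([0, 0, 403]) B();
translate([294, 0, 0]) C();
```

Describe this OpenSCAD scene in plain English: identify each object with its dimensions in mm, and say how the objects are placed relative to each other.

A is a four-legged stool. The seat is a 294×305×29 mm slab whose top surface is at z = 403 mm; four square legs, each 28×28 mm in cross-section, run from the floor (z = 0) to the underside of the seat, each flush with a corner of the seat.

B is a spool: two coaxial disc flanges of radius 109 mm and thickness 9 mm, joined by a core cylinder of radius 15 mm and height 234 mm. The lower flange rests on z = 0 and the three cylinders share a vertical axis.

C is a bed frame 2088 mm long (x) by 1389 mm wide (y). Four 58×58 mm corner posts, 510 mm tall, at the corners of the footprint. Four rails of 26 mm thickness and 120 mm height run between adjacent posts with their undersides at z = 202 mm, their outer faces flush with the outside of the frame (the two x-running rails run between the posts' inner faces; the two y-running rails run between the posts' inner faces). 8 slats, each 83 mm wide (x) and 21 mm thick, lie across the top of the two x-running rails, running the full 1389 mm width of the frame in y; the slats are evenly spaced along x between the inner faces of the end posts with equal gaps (rounded down to the nearest mm) at the −x end and between each pair — any rounding remainder accumulates at the +x end.

The spool is on top of the stool. The bed frame is against the stool's +x side, with their −y faces flush.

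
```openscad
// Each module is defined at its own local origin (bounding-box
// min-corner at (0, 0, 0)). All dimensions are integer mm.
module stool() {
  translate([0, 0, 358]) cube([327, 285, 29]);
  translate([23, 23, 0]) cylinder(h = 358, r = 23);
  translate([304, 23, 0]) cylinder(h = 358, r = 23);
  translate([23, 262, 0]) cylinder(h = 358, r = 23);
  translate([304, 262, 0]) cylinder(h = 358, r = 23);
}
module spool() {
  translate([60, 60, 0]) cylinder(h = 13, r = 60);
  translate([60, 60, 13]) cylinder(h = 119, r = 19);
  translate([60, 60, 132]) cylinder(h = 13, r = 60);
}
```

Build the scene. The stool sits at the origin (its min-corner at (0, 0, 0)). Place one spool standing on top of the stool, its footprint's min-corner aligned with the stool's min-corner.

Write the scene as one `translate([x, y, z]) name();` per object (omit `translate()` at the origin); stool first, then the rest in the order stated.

stool();
translate([0, 0, 387]) spool();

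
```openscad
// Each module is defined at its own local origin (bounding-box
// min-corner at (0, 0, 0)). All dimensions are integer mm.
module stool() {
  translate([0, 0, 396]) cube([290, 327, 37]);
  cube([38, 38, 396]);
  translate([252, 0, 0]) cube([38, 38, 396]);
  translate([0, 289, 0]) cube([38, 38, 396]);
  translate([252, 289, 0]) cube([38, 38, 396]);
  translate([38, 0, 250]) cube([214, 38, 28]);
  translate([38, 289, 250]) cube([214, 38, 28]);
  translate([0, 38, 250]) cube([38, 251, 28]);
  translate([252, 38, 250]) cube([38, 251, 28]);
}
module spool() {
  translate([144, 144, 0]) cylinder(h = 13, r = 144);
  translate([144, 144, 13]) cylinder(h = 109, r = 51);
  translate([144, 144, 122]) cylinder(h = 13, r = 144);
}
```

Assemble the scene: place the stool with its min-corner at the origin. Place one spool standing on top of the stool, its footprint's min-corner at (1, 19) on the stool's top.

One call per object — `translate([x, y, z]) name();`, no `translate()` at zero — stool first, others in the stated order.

stool();
translate([1, 19, 433]) spool();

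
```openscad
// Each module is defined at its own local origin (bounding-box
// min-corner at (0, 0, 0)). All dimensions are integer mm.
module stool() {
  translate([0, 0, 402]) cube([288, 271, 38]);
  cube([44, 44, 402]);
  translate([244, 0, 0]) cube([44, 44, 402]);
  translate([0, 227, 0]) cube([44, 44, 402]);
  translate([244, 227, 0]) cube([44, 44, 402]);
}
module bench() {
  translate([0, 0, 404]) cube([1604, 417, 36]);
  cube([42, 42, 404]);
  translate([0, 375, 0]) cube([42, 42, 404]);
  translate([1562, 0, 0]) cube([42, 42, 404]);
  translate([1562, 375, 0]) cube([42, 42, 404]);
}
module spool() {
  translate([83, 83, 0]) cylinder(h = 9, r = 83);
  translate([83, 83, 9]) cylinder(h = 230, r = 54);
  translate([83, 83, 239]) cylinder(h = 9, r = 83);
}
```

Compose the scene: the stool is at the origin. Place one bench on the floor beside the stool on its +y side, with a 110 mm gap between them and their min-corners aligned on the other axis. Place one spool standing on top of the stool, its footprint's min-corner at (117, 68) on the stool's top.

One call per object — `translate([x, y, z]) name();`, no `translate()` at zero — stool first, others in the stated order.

stool();
translate([0, 381, 0]) bench();
translate([117, 68, 440]) spool();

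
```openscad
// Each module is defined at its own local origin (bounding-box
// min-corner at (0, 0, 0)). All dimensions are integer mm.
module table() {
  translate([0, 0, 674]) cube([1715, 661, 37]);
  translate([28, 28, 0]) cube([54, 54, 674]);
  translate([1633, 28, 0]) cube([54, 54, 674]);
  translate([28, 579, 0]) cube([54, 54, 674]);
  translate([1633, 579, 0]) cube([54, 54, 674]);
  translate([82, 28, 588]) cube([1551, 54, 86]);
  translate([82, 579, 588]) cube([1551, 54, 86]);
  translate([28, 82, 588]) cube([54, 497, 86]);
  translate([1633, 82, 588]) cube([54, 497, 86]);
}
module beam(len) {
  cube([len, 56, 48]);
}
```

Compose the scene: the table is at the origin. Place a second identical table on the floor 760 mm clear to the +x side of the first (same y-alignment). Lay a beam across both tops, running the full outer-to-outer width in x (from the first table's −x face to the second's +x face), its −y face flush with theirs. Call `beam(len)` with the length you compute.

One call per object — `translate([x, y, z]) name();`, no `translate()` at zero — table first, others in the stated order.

table();
translate([2475, 0, 0]) table();
translate([0, 0, 711]) beam(4190);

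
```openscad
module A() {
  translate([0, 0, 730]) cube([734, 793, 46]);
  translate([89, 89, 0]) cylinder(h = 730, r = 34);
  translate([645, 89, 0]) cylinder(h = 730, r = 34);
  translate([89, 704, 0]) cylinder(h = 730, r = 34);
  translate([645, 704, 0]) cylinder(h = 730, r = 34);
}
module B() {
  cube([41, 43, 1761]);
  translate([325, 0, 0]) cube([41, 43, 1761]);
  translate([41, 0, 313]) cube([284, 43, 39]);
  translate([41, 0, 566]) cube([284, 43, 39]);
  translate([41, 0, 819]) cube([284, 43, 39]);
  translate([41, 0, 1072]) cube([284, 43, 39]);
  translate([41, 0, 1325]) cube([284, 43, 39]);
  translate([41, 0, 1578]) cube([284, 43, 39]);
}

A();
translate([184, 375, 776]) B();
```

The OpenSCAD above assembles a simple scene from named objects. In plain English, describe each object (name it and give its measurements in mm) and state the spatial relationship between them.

A is a rectangular dining table. The top is 734×793×46 mm with its upper surface at z = 776 mm. It stands on four round legs of 68 mm diameter, each leg's bounding box inset 55 mm from the nearest pair of top edges, running from the floor to the underside of the top.

B is a straight ladder. Two 41×43 mm vertical rails, 1761 mm tall, stand 366 mm apart (outside-to-outside) with their front faces coplanar on the −y side. 6 rungs, each 43 mm deep and 39 mm tall, span between the inner faces of the rails, front faces flush with the rails. The lowest rung's underside is at z = 313 mm and rungs are spaced 253 mm apart (underside to underside).

The ladder is on top of the table, centred.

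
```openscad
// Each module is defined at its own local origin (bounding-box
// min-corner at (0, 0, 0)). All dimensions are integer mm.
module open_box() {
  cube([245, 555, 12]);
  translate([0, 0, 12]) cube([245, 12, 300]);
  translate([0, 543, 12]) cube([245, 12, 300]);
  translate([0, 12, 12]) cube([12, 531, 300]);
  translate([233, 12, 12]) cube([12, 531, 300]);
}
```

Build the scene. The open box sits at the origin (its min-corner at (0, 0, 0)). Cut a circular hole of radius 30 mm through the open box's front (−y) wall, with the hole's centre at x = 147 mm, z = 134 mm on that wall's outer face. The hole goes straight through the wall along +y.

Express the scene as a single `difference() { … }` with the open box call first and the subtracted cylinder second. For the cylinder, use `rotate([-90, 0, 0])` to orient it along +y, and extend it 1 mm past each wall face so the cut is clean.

difference() {
  open_box();
  translate([147, -1, 134]) rotate([-90, 0, 0]) cylinder(h = 14, r = 30);
}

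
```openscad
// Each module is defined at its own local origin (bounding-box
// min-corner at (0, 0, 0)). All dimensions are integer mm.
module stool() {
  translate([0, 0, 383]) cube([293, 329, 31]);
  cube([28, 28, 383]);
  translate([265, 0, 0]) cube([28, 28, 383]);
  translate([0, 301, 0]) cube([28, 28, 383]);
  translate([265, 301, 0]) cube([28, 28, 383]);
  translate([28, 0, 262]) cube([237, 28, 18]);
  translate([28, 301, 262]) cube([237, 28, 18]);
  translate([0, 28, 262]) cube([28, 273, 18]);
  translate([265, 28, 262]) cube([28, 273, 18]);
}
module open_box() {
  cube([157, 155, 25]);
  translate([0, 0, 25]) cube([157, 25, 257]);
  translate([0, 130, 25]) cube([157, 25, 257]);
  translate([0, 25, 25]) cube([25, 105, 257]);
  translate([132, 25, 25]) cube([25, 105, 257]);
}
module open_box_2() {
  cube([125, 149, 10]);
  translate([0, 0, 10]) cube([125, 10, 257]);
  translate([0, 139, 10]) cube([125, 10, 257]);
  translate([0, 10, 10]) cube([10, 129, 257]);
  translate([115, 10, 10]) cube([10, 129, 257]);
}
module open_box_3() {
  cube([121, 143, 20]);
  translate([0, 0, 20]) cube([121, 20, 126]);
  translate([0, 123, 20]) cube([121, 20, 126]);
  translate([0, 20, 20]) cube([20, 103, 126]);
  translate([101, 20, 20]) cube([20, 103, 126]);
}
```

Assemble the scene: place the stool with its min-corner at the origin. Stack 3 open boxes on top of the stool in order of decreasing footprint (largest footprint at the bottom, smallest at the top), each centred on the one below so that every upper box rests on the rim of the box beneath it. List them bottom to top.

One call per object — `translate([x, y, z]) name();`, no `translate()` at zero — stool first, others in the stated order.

stool();
translate([68, 87, 414]) open_box();
translate([84, 90, 696]) open_box_2();
translate([86, 93, 963]) open_box_3();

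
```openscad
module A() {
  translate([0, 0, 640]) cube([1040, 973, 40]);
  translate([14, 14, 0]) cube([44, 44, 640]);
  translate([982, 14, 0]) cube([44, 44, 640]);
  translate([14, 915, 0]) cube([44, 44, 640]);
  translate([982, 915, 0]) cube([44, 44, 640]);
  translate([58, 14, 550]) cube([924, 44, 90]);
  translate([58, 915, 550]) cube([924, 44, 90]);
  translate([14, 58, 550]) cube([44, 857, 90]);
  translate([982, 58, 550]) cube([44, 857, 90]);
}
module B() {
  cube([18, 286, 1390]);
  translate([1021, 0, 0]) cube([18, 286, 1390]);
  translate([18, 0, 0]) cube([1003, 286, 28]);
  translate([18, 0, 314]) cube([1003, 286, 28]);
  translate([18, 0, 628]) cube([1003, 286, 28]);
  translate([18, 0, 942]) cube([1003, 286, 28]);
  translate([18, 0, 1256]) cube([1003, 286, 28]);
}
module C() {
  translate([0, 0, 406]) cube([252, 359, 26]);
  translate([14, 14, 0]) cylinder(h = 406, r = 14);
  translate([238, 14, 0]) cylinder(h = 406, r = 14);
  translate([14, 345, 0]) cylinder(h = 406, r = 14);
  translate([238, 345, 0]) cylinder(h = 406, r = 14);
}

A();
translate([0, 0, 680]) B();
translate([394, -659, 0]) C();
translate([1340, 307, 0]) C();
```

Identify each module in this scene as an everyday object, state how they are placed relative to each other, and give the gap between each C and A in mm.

Each stool's nearest face is 300 mm from the table's bounding box.

A is a table. B is a bookshelf. C is a stool. The bookshelf is on top of the table. Two stools sit around the table at the −y, +x sides. The gap between each stool and the table is 300 mm.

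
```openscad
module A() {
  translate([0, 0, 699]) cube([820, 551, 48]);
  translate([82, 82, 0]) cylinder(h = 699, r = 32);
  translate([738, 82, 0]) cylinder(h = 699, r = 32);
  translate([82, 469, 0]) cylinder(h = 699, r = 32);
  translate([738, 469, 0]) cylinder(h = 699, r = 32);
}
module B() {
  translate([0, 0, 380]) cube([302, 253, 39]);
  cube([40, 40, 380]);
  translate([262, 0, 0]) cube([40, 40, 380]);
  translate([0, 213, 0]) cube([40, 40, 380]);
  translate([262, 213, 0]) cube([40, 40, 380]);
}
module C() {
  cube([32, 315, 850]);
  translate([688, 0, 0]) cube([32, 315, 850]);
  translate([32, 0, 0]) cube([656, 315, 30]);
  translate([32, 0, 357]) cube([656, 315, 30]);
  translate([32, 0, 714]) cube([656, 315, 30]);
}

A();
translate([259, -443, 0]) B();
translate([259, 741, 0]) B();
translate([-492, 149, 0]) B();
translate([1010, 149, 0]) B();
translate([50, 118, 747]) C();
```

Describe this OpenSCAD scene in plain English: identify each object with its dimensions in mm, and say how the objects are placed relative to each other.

A is a rectangular dining table. The top is 820×551×48 mm with its upper surface at z = 747 mm. It stands on four round legs of 64 mm diameter, each leg's bounding box inset 50 mm from the nearest pair of top edges, running from the floor to the underside of the top.

B is a simple wooden stool: a rectangular seat 302 mm (x) by 253 mm (y), 39 mm thick, top face at z = 419 mm, on four square legs, each 40×40 mm in cross-section. The legs rest on z = 0, each flush with a corner of the seat.

C is a bookshelf 720 mm wide overall, 315 mm deep and 850 mm tall. The two sides are 32 mm thick vertical panels. 3 horizontal shelves of 30 mm thickness span between the inner faces of the sides; the lowest shelf sits on the floor and shelves are stacked with a clear vertical gap of 327 mm between each pair.

Four stools sit around the table at the −y, +y, −x, +x sides. The bookshelf is on top of the table, centred.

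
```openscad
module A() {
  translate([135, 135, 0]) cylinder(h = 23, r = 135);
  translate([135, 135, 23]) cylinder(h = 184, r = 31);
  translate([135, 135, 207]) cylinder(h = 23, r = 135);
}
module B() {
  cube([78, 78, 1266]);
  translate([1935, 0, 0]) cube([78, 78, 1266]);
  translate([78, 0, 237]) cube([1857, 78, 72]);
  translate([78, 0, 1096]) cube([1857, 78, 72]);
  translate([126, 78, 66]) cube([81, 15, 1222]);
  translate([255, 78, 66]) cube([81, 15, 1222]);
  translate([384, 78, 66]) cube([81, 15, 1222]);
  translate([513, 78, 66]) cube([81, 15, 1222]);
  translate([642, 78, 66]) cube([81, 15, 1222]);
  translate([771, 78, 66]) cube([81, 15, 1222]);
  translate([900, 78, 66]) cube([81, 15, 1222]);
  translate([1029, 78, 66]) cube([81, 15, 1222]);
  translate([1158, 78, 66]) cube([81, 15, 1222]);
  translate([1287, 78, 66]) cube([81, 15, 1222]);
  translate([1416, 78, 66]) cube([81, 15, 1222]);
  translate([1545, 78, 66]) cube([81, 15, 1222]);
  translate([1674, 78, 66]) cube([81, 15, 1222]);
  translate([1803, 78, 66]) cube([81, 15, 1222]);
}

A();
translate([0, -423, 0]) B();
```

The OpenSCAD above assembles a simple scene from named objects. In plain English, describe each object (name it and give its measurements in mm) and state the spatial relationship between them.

A is a spool: two coaxial disc flanges of radius 135 mm and thickness 23 mm, joined by a core cylinder of radius 31 mm and height 184 mm. The lower flange rests on z = 0 and the three cylinders share a vertical axis.

B is a fence section. Two 78×78 mm posts, 1266 mm tall, stand on the floor with a clear span of 1857 mm between their inner faces. Two horizontal rails of 78×72 mm section span the gap between the posts with their undersides at z = 237 mm and z = 1096 mm, flush with the posts' −y face. 14 pickets, each 81 mm wide, 15 mm thick and 1222 mm tall, are fixed to the +y face of the rails with their bottoms at z = 66 mm, evenly spaced across the span with equal gaps (rounded down to the nearest mm) at the −x end and between each pair — any rounding remainder accumulates at the +x end.

The fence section is on the floor beside the spool on its −y side.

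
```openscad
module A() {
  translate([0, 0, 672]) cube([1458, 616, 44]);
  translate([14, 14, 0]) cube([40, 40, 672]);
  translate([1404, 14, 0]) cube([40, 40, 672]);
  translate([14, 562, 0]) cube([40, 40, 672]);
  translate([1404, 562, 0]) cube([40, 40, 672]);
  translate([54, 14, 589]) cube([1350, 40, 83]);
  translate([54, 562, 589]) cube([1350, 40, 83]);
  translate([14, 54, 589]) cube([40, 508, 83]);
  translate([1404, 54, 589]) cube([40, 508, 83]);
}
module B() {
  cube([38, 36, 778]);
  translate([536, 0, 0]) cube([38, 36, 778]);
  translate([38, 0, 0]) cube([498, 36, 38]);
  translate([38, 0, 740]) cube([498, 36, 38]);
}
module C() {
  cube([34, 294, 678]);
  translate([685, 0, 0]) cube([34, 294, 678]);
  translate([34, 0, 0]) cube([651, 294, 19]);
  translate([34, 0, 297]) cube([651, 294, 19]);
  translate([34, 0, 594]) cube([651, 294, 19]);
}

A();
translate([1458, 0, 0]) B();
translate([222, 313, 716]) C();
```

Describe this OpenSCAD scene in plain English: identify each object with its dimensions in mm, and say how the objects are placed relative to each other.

A is a table: top 1458 mm (x) × 616 mm (y), 44 mm thick, upper face at z = 716 mm, on four 40×40 mm square legs, each inset 14 mm from the nearest pair of top edges, running from z = 0 to the bottom of the top. Four apron rails, 40 mm thick and 83 mm tall, run between adjacent legs with their top edges flush with the underside of the top and their outer faces flush with the legs' outer faces.

B is a rectangular picture frame lying in the x–z plane (depth along y). The opening is 498 mm wide (x) by 702 mm tall (z), surrounded by a border 38 mm wide on all four sides. The frame is 36 mm deep and is made of two full-height vertical stiles with two horizontal rails fitted between them.

C is an open bookshelf. Two side panels, each 34 mm thick, 294 mm deep and 678 mm tall, stand 719 mm apart (outside-to-outside). Between them sit 3 shelves, each 19 mm thick and 294 mm deep, spanning the full gap between the sides. The bottom shelf rests on the floor (its underside at z = 0) and the clear gap between one shelf's top and the next shelf's underside is 278 mm.

The picture frame is against the table's +x side, with their −y faces flush. The bookshelf is on top of the table.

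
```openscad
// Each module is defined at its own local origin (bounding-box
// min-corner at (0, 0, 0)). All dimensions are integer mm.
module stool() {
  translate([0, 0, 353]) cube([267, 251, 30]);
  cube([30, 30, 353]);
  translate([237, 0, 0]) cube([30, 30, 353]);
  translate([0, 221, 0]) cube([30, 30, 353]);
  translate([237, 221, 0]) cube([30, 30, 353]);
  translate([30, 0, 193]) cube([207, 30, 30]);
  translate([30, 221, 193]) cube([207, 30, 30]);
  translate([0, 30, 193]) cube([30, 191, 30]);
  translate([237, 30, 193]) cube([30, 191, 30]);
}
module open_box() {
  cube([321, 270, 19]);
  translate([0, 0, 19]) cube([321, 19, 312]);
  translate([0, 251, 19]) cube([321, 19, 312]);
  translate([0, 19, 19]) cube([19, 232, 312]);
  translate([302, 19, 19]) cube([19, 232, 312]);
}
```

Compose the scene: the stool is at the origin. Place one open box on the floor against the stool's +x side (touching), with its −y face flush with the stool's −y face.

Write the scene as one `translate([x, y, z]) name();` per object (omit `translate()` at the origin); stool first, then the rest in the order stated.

stool();
translate([267, 0, 0]) open_box();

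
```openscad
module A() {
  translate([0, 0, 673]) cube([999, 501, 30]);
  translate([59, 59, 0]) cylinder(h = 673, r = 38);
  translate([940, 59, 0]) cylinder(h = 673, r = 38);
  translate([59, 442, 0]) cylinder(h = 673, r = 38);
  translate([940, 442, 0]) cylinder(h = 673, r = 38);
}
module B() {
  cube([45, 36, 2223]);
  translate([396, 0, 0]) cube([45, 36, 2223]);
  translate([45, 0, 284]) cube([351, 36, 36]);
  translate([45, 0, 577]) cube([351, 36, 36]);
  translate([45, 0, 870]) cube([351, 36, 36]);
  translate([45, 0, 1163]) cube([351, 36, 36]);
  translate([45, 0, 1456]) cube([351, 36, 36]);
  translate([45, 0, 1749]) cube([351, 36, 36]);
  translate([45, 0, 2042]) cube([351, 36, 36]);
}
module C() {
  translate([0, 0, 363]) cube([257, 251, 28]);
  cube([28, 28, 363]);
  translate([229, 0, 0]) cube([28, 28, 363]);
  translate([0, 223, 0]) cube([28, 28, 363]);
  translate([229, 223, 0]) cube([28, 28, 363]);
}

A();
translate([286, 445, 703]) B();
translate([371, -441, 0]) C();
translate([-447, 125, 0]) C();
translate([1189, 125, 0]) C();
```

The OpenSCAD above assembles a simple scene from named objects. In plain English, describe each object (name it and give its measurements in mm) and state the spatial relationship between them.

A is a table with a 999×501 mm rectangular top, 30 mm thick, top surface at z = 703 mm, supported by four round legs of 76 mm diameter, each leg's bounding box inset 21 mm from the nearest pair of top edges, running from the floor.

B is a wooden ladder with two side rails of 45×36 mm section and 2223 mm height, set 441 mm apart overall. Between them run 7 rectangular rungs (36 mm deep, 36 mm thick), front faces flush with the rails' −y face. The bottom of the first rung is 284 mm above the floor and each subsequent rung is 293 mm higher than the one below.

C is a four-legged stool. The seat is 257×251 mm, 28 mm thick, top at z = 391 mm. It stands on four square legs, each 28×28 mm in cross-section, from z = 0 to the seat underside, each flush with a corner of the seat.

The ladder is on top of the table. Three stools sit around the table at the −y, −x, +x sides.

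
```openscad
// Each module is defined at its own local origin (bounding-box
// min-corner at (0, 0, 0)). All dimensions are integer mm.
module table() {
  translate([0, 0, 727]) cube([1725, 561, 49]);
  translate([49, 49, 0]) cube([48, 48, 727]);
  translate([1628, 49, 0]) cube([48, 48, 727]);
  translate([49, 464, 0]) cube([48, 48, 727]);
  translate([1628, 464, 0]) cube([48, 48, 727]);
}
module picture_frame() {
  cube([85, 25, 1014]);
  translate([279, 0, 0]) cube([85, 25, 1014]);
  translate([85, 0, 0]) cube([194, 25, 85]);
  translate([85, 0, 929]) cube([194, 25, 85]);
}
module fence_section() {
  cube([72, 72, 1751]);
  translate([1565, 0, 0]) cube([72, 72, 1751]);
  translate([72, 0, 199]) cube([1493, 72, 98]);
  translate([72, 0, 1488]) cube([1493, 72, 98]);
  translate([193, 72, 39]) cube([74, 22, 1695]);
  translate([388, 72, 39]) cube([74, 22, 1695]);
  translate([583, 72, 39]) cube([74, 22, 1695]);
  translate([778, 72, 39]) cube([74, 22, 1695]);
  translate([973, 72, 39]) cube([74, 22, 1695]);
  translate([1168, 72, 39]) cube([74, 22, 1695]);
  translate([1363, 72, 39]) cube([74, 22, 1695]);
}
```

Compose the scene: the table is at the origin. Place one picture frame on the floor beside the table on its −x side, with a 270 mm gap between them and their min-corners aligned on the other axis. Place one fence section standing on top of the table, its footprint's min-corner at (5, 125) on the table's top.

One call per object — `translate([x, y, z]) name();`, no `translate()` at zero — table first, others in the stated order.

table();
translate([-634, 0, 0]) picture_frame();
translate([5, 125, 776]) fence_section();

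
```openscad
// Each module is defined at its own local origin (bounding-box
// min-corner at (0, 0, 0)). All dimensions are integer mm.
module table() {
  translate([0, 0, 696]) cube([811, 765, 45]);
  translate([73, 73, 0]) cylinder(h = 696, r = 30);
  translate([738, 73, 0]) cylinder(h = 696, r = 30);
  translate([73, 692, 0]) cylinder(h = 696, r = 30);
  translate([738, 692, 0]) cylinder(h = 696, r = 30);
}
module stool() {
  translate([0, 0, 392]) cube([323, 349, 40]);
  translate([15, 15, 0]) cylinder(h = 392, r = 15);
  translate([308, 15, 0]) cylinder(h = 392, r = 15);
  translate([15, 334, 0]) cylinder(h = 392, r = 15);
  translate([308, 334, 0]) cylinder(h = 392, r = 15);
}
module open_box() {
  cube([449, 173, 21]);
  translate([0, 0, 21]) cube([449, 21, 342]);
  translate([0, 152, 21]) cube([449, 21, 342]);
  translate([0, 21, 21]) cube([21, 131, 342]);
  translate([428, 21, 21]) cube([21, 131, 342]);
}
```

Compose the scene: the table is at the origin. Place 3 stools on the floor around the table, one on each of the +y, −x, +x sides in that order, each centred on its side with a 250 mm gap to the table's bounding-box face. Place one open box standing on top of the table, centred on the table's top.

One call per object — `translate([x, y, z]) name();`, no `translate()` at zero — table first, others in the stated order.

table();
translate([244, 1015, 0]) stool();
translate([-573, 208, 0]) stool();
translate([1061, 208, 0]) stool();
translate([181, 296, 741]) open_box();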